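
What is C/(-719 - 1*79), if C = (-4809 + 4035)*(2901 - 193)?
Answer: 349332/133 ≈ 2626.6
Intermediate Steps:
C = -2095992 (C = -774*2708 = -2095992)
C/(-719 - 1*79) = -2095992/(-719 - 1*79) = -2095992/(-719 - 79) = -2095992/(-798) = -2095992*(-1/798) = 349332/133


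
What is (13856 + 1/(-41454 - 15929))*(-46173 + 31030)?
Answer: -12040181840121/57383 ≈ -2.0982e+8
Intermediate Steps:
(13856 + 1/(-41454 - 15929))*(-46173 + 31030) = (13856 + 1/(-57383))*(-15143) = (13856 - 1/57383)*(-15143) = (795098847/57383)*(-15143) = -12040181840121/57383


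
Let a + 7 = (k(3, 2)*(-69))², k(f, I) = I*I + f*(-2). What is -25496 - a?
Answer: -44533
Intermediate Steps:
k(f, I) = I² - 2*f
a = 19037 (a = -7 + ((2² - 2*3)*(-69))² = -7 + ((4 - 6)*(-69))² = -7 + (-2*(-69))² = -7 + 138² = -7 + 19044 = 19037)
-25496 - a = -25496 - 1*19037 = -25496 - 19037 = -44533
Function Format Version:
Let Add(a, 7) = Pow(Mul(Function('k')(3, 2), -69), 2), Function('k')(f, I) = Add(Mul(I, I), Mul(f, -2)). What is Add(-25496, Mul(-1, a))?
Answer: -44533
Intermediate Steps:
Function('k')(f, I) = Add(Pow(I, 2), Mul(-2, f))
a = 19037 (a = Add(-7, Pow(Mul(Add(Pow(2, 2), Mul(-2, 3)), -69), 2)) = Add(-7, Pow(Mul(Add(4, -6), -69), 2)) = Add(-7, Pow(Mul(-2, -69), 2)) = Add(-7, Pow(138, 2)) = Add(-7, 19044) = 19037)
Add(-25496, Mul(-1, a)) = Add(-25496, Mul(-1, 19037)) = Add(-25496, -19037) = -44533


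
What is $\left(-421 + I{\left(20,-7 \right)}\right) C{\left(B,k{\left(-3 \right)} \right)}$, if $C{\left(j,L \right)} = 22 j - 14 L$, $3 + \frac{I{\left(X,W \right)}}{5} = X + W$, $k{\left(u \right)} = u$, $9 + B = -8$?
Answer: $123172$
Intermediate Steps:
$B = -17$ ($B = -9 - 8 = -17$)
$I{\left(X,W \right)} = -15 + 5 W + 5 X$ ($I{\left(X,W \right)} = -15 + 5 \left(X + W\right) = -15 + 5 \left(W + X\right) = -15 + \left(5 W + 5 X\right) = -15 + 5 W + 5 X$)
$C{\left(j,L \right)} = - 14 L + 22 j$
$\left(-421 + I{\left(20,-7 \right)}\right) C{\left(B,k{\left(-3 \right)} \right)} = \left(-421 + \left(-15 + 5 \left(-7\right) + 5 \cdot 20\right)\right) \left(\left(-14\right) \left(-3\right) + 22 \left(-17\right)\right) = \left(-421 - -50\right) \left(42 - 374\right) = \left(-421 + 50\right) \left(-332\right) = \left(-371\right) \left(-332\right) = 123172$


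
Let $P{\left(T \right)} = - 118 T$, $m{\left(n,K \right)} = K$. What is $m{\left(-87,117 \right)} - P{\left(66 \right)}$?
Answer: $7905$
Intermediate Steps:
$m{\left(-87,117 \right)} - P{\left(66 \right)} = 117 - \left(-118\right) 66 = 117 - -7788 = 117 + 7788 = 7905$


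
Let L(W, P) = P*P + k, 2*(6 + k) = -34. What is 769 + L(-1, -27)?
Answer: 1475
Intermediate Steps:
k = -23 (k = -6 + (½)*(-34) = -6 - 17 = -23)
L(W, P) = -23 + P² (L(W, P) = P*P - 23 = P² - 23 = -23 + P²)
769 + L(-1, -27) = 769 + (-23 + (-27)²) = 769 + (-23 + 729) = 769 + 706 = 1475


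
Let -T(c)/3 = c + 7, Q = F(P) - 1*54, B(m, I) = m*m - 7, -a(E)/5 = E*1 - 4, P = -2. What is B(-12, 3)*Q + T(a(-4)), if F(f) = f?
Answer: -7813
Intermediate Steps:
a(E) = 20 - 5*E (a(E) = -5*(E*1 - 4) = -5*(E - 4) = -5*(-4 + E) = 20 - 5*E)
B(m, I) = -7 + m² (B(m, I) = m² - 7 = -7 + m²)
Q = -56 (Q = -2 - 1*54 = -2 - 54 = -56)
T(c) = -21 - 3*c (T(c) = -3*(c + 7) = -3*(7 + c) = -21 - 3*c)
B(-12, 3)*Q + T(a(-4)) = (-7 + (-12)²)*(-56) + (-21 - 3*(20 - 5*(-4))) = (-7 + 144)*(-56) + (-21 - 3*(20 + 20)) = 137*(-56) + (-21 - 3*40) = -7672 + (-21 - 120) = -7672 - 141 = -7813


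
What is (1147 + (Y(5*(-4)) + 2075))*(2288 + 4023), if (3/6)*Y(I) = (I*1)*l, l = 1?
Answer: 20081602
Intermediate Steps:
Y(I) = 2*I (Y(I) = 2*((I*1)*1) = 2*(I*1) = 2*I)
(1147 + (Y(5*(-4)) + 2075))*(2288 + 4023) = (1147 + (2*(5*(-4)) + 2075))*(2288 + 4023) = (1147 + (2*(-20) + 2075))*6311 = (1147 + (-40 + 2075))*6311 = (1147 + 2035)*6311 = 3182*6311 = 20081602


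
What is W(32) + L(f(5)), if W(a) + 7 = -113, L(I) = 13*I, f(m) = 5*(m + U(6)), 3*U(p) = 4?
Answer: 875/3 ≈ 291.67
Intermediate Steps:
U(p) = 4/3 (U(p) = (⅓)*4 = 4/3)
f(m) = 20/3 + 5*m (f(m) = 5*(m + 4/3) = 5*(4/3 + m) = 20/3 + 5*m)
W(a) = -120 (W(a) = -7 - 113 = -120)
W(32) + L(f(5)) = -120 + 13*(20/3 + 5*5) = -120 + 13*(20/3 + 25) = -120 + 13*(95/3) = -120 + 1235/3 = 875/3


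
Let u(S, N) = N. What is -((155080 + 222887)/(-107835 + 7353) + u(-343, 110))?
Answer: -3558351/33494 ≈ -106.24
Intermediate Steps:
-((155080 + 222887)/(-107835 + 7353) + u(-343, 110)) = -((155080 + 222887)/(-107835 + 7353) + 110) = -(377967/(-100482) + 110) = -(377967*(-1/100482) + 110) = -(-125989/33494 + 110) = -1*3558351/33494 = -3558351/33494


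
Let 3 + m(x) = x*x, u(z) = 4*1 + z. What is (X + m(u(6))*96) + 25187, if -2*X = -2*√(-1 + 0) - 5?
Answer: 69003/2 + I ≈ 34502.0 + 1.0*I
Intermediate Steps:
X = 5/2 + I (X = -(-2*√(-1 + 0) - 5)/2 = -(-2*I - 5)/2 = -(-5 - 2*I)/2 = 5/2 + I ≈ 2.5 + 1.0*I)
u(z) = 4 + z
m(x) = -3 + x² (m(x) = -3 + x*x = -3 + x²)
(X + m(u(6))*96) + 25187 = ((5/2 + I) + (-3 + (4 + 6)²)*96) + 25187 = ((5/2 + I) + (-3 + 10²)*96) + 25187 = ((5/2 + I) + (-3 + 100)*96) + 25187 = ((5/2 + I) + 97*96) + 25187 = ((5/2 + I) + 9312) + 25187 = (18629/2 + I) + 25187 = 69003/2 + I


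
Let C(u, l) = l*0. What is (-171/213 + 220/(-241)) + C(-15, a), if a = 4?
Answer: -29357/17111 ≈ -1.7157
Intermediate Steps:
C(u, l) = 0
(-171/213 + 220/(-241)) + C(-15, a) = (-171/213 + 220/(-241)) + 0 = (-171*1/213 + 220*(-1/241)) + 0 = (-57/71 - 220/241) + 0 = -29357/17111 + 0 = -29357/17111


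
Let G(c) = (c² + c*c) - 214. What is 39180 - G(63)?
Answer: 31456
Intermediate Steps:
G(c) = -214 + 2*c² (G(c) = (c² + c²) - 214 = 2*c² - 214 = -214 + 2*c²)
39180 - G(63) = 39180 - (-214 + 2*63²) = 39180 - (-214 + 2*3969) = 39180 - (-214 + 7938) = 39180 - 1*7724 = 39180 - 7724 = 31456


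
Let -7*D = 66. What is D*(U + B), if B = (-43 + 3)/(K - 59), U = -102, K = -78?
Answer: 919644/959 ≈ 958.96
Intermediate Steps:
D = -66/7 (D = -1/7*66 = -66/7 ≈ -9.4286)
B = 40/137 (B = (-43 + 3)/(-78 - 59) = -40/(-137) = -40*(-1/137) = 40/137 ≈ 0.29197)
D*(U + B) = -66*(-102 + 40/137)/7 = -66/7*(-13934/137) = 919644/959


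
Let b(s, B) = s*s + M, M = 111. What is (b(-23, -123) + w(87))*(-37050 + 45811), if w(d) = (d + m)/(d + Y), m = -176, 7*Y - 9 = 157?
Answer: 4339997897/775 ≈ 5.6000e+6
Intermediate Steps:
Y = 166/7 (Y = 9/7 + (⅐)*157 = 9/7 + 157/7 = 166/7 ≈ 23.714)
b(s, B) = 111 + s² (b(s, B) = s*s + 111 = s² + 111 = 111 + s²)
w(d) = (-176 + d)/(166/7 + d) (w(d) = (d - 176)/(d + 166/7) = (-176 + d)/(166/7 + d))
(b(-23, -123) + w(87))*(-37050 + 45811) = ((111 + (-23)²) + 7*(-176 + 87)/(166 + 7*87))*(-37050 + 45811) = ((111 + 529) + 7*(-89)/(166 + 609))*8761 = (640 + 7*(-89)/775)*8761 = (640 + 7*(1/775)*(-89))*8761 = (640 - 623/775)*8761 = (495377/775)*8761 = 4339997897/775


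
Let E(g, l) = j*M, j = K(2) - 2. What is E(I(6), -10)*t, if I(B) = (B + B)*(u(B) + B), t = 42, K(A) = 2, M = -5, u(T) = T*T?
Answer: 0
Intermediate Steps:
u(T) = T**2
j = 0 (j = 2 - 2 = 0)
I(B) = 2*B*(B + B**2) (I(B) = (B + B)*(B**2 + B) = (2*B)*(B + B**2) = 2*B*(B + B**2))
E(g, l) = 0 (E(g, l) = 0*(-5) = 0)
E(I(6), -10)*t = 0*42 = 0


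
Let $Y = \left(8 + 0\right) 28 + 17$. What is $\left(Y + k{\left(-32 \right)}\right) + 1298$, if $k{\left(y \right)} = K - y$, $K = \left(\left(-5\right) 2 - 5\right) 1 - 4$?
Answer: $1552$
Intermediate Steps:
$K = -19$ ($K = \left(-10 - 5\right) 1 - 4 = \left(-15\right) 1 - 4 = -15 - 4 = -19$)
$k{\left(y \right)} = -19 - y$
$Y = 241$ ($Y = 8 \cdot 28 + 17 = 224 + 17 = 241$)
$\left(Y + k{\left(-32 \right)}\right) + 1298 = \left(241 - -13\right) + 1298 = \left(241 + \left(-19 + 32\right)\right) + 1298 = \left(241 + 13\right) + 1298 = 254 + 1298 = 1552$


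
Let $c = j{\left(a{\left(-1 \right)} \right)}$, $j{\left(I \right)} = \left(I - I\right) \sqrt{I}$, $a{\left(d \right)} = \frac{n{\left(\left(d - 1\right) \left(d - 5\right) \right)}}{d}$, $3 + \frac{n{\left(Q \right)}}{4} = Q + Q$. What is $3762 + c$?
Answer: $3762$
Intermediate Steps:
$n{\left(Q \right)} = -12 + 8 Q$ ($n{\left(Q \right)} = -12 + 4 \left(Q + Q\right) = -12 + 4 \cdot 2 Q = -12 + 8 Q$)
$a{\left(d \right)} = \frac{-12 + 8 \left(-1 + d\right) \left(-5 + d\right)}{d}$ ($a{\left(d \right)} = \frac{-12 + 8 \left(d - 1\right) \left(d - 5\right)}{d} = \frac{-12 + 8 \left(-1 + d\right) \left(-5 + d\right)}{d}$)
$j{\left(I \right)} = 0$ ($j{\left(I \right)} = 0 \sqrt{I} = 0$)
$c = 0$
$3762 + c = 3762 + 0 = 3762$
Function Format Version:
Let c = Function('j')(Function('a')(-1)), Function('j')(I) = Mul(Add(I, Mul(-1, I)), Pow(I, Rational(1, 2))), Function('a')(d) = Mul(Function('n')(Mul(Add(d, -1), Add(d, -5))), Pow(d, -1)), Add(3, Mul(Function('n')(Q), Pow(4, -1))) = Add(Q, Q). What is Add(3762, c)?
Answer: 3762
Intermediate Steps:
Function('n')(Q) = Add(-12, Mul(8, Q)) (Function('n')(Q) = Add(-12, Mul(4, Add(Q, Q))) = Add(-12, Mul(4, Mul(2, Q))) = Add(-12, Mul(8, Q)))
Function('a')(d) = Mul(Pow(d, -1), Add(-12, Mul(8, Add(-1, d), Add(-5, d)))) (Function('a')(d) = Mul(Add(-12, Mul(8, Mul(Add(d, -1), Add(d, -5)))), Pow(d, -1)) = Mul(Add(-12, Mul(8, Mul(Add(-1, d), Add(-5, d)))), Pow(d, -1)) = Mul(Add(-12, Mul(8, Add(-1, d), Add(-5, d))), Pow(d, -1)) = Mul(Pow(d, -1), Add(-12, Mul(8, Add(-1, d), Add(-5, d)))))
Function('j')(I) = 0 (Function('j')(I) = Mul(0, Pow(I, Rational(1, 2))) = 0)
c = 0
Add(3762, c) = Add(3762, 0) = 3762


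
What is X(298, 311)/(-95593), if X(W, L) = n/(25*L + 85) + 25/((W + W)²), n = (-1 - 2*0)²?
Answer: -137929/66723860467920 ≈ -2.0672e-9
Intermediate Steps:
n = 1 (n = (-1 + 0)² = (-1)² = 1)
X(W, L) = 1/(85 + 25*L) + 25/(4*W²) (X(W, L) = 1/(25*L + 85) + 25/((W + W)²) = 1/(85 + 25*L) + 25/((2*W)²) = 1/(85 + 25*L) + 25/((4*W²)) = 1/(85 + 25*L) + 25*(1/(4*W²)) = 1/(85 + 25*L) + 25/(4*W²))
X(298, 311)/(-95593) = ((1/20)*(2125 + 4*298² + 625*311)/(298²*(17 + 5*311)))/(-95593) = ((1/20)*(1/88804)*(2125 + 4*88804 + 194375)/(17 + 1555))*(-1/95593) = ((1/20)*(1/88804)*(2125 + 355216 + 194375)/1572)*(-1/95593) = ((1/20)*(1/88804)*(1/1572)*551716)*(-1/95593) = (137929/697999440)*(-1/95593) = -137929/66723860467920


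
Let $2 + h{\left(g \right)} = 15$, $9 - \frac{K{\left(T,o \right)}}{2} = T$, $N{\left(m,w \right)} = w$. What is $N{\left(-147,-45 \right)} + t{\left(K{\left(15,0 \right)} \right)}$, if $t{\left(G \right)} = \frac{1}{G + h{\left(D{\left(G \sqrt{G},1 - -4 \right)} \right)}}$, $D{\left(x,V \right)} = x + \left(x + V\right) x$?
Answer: $-44$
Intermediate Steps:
$K{\left(T,o \right)} = 18 - 2 T$
$D{\left(x,V \right)} = x + x \left(V + x\right)$ ($D{\left(x,V \right)} = x + \left(V + x\right) x = x + x \left(V + x\right)$)
$h{\left(g \right)} = 13$ ($h{\left(g \right)} = -2 + 15 = 13$)
$t{\left(G \right)} = \frac{1}{13 + G}$ ($t{\left(G \right)} = \frac{1}{G + 13} = \frac{1}{13 + G}$)
$N{\left(-147,-45 \right)} + t{\left(K{\left(15,0 \right)} \right)} = -45 + \frac{1}{13 + \left(18 - 30\right)} = -45 + \frac{1}{13 - 12} = -45 + 1^{-1} = -45 + 1 = -44$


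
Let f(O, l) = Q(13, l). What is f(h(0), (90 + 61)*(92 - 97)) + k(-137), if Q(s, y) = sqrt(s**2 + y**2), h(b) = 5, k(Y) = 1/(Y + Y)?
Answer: -1/274 + sqrt(570194) ≈ 755.11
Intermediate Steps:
k(Y) = 1/(2*Y)
f(O, l) = sqrt(169 + l**2) (f(O, l) = sqrt(13**2 + l**2) = sqrt(169 + l**2))
f(h(0), (90 + 61)*(92 - 97)) + k(-137) = sqrt(169 + ((90 + 61)*(92 - 97))**2) + (1/2)/(-137) = sqrt(169 + (151*(-5))**2) + (1/2)*(-1/137) = sqrt(169 + (-755)**2) - 1/274 = sqrt(169 + 570025) - 1/274 = sqrt(570194) - 1/274 = -1/274 + sqrt(570194)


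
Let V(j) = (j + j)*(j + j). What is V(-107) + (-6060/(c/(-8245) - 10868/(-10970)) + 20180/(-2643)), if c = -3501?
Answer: 1404325338748724/33833738109 ≈ 41507.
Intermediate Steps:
V(j) = 4*j² (V(j) = (2*j)*(2*j) = 4*j²)
V(-107) + (-6060/(c/(-8245) - 10868/(-10970)) + 20180/(-2643)) = 4*(-107)² + (-6060/(-3501/(-8245) - 10868/(-10970)) + 20180/(-2643)) = 4*11449 + (-6060/(-3501*(-1/8245) - 10868*(-1/10970)) + 20180*(-1/2643)) = 45796 + (-6060/(3501/8245 + 5434/5485) - 20180/2643) = 45796 + (-6060/12801263/9044765 - 20180/2643) = 45796 + (-6060*9044765/12801263 - 20180/2643) = 45796 + (-54811275900/12801263 - 20180/2643) = 45796 - 145124531691040/33833738109 = 1404325338748724/33833738109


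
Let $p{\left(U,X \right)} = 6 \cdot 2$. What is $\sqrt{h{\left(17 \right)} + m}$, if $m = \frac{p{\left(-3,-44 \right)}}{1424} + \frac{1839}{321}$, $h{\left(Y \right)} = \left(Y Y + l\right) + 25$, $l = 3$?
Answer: $\frac{\sqrt{117073028899}}{19046} \approx 17.965$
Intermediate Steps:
$p{\left(U,X \right)} = 12$
$h{\left(Y \right)} = 28 + Y^{2}$ ($h{\left(Y \right)} = \left(Y Y + 3\right) + 25 = \left(Y^{2} + 3\right) + 25 = \left(3 + Y^{2}\right) + 25 = 28 + Y^{2}$)
$m = \frac{218549}{38092}$ ($m = \frac{12}{1424} + \frac{1839}{321} = 12 \cdot \frac{1}{1424} + 1839 \cdot \frac{1}{321} = \frac{3}{356} + \frac{613}{107} = \frac{218549}{38092} \approx 5.7374$)
$\sqrt{h{\left(17 \right)} + m} = \sqrt{\left(28 + 17^{2}\right) + \frac{218549}{38092}} = \sqrt{\left(28 + 289\right) + \frac{218549}{38092}} = \sqrt{317 + \frac{218549}{38092}} = \sqrt{\frac{12293713}{38092}} = \frac{\sqrt{117073028899}}{19046}$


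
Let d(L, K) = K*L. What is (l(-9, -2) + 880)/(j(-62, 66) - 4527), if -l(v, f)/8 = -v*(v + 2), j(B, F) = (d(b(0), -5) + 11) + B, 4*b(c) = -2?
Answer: -2768/9151 ≈ -0.30248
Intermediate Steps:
b(c) = -½ (b(c) = (¼)*(-2) = -½)
j(B, F) = 27/2 + B (j(B, F) = (-5*(-½) + 11) + B = (5/2 + 11) + B = 27/2 + B)
l(v, f) = 8*v*(2 + v) (l(v, f) = -(-8)*v*(v + 2) = -(-8)*v*(2 + v) = 8*v*(2 + v))
(l(-9, -2) + 880)/(j(-62, 66) - 4527) = (8*(-9)*(2 - 9) + 880)/((27/2 - 62) - 4527) = (8*(-9)*(-7) + 880)/(-97/2 - 4527) = (504 + 880)/(-9151/2) = 1384*(-2/9151) = -2768/9151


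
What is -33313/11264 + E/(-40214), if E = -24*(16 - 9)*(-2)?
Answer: -671716843/226485248 ≈ -2.9658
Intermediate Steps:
E = 336 (E = -24*7*(-2) = -168*(-2) = 336)
-33313/11264 + E/(-40214) = -33313/11264 + 336/(-40214) = -33313*1/11264 + 336*(-1/40214) = -33313/11264 - 168/20107 = -671716843/226485248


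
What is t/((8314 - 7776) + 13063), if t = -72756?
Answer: -72756/13601 ≈ -5.3493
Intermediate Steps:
t/((8314 - 7776) + 13063) = -72756/((8314 - 7776) + 13063) = -72756/(538 + 13063) = -72756/13601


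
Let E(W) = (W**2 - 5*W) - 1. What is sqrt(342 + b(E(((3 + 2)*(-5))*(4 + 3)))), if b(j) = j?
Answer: sqrt(31841) ≈ 178.44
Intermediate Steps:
E(W) = -1 + W**2 - 5*W
sqrt(342 + b(E(((3 + 2)*(-5))*(4 + 3)))) = sqrt(342 + (-1 + (((3 + 2)*(-5))*(4 + 3))**2 - 5*(3 + 2)*(-5)*(4 + 3))) = sqrt(342 + (-1 + ((5*(-5))*7)**2 - 5*5*(-5)*7)) = sqrt(342 + (-1 + (-25*7)**2 - (-125)*7)) = sqrt(342 + (-1 + (-175)**2 - 5*(-175))) = sqrt(342 + (-1 + 30625 + 875)) = sqrt(342 + 31499) = sqrt(31841)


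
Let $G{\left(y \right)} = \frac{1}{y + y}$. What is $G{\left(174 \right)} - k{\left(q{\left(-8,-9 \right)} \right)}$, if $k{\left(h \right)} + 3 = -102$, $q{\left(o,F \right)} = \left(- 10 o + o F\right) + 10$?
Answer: $\frac{36541}{348} \approx 105.0$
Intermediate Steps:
$q{\left(o,F \right)} = 10 - 10 o + F o$ ($q{\left(o,F \right)} = \left(- 10 o + F o\right) + 10 = 10 - 10 o + F o$)
$k{\left(h \right)} = -105$ ($k{\left(h \right)} = -3 - 102 = -105$)
$G{\left(y \right)} = \frac{1}{2 y}$
$G{\left(174 \right)} - k{\left(q{\left(-8,-9 \right)} \right)} = \frac{1}{2 \cdot 174} - -105 = \frac{1}{2} \cdot \frac{1}{174} + 105 = \frac{1}{348} + 105 = \frac{36541}{348}$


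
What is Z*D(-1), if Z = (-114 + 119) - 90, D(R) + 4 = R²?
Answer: 255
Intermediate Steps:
D(R) = -4 + R²
Z = -85 (Z = 5 - 90 = -85)
Z*D(-1) = -85*(-4 + (-1)²) = -85*(-4 + 1) = -85*(-3) = 255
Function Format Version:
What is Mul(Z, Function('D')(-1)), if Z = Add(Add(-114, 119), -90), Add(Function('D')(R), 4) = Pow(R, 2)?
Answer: 255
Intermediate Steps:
Function('D')(R) = Add(-4, Pow(R, 2))
Z = -85 (Z = Add(5, -90) = -85)
Mul(Z, Function('D')(-1)) = Mul(-85, Add(-4, Pow(-1, 2))) = Mul(-85, Add(-4, 1)) = Mul(-85, -3) = 255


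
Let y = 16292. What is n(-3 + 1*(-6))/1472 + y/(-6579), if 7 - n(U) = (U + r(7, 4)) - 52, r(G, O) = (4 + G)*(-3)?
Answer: -23317345/9684288 ≈ -2.4077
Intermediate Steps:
r(G, O) = -12 - 3*G
n(U) = 92 - U (n(U) = 7 - ((U + (-12 - 3*7)) - 52) = 7 - ((U + (-12 - 21)) - 52) = 7 - ((U - 33) - 52) = 7 - ((-33 + U) - 52) = 7 - (-85 + U) = 7 + (85 - U) = 92 - U)
n(-3 + 1*(-6))/1472 + y/(-6579) = (92 - (-3 + 1*(-6)))/1472 + 16292/(-6579) = (92 - (-3 - 6))*(1/1472) + 16292*(-1/6579) = (92 - 1*(-9))*(1/1472) - 16292/6579 = (92 + 9)*(1/1472) - 16292/6579 = 101*(1/1472) - 16292/6579 = 101/1472 - 16292/6579 = -23317345/9684288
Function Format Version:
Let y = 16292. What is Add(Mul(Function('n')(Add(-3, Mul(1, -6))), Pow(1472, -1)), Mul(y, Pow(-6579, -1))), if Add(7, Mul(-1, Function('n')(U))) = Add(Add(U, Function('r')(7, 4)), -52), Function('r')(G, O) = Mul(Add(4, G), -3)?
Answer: Rational(-23317345, 9684288) ≈ -2.4077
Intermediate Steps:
Function('r')(G, O) = Add(-12, Mul(-3, G))
Function('n')(U) = Add(92, Mul(-1, U)) (Function('n')(U) = Add(7, Mul(-1, Add(Add(U, Add(-12, Mul(-3, 7))), -52))) = Add(7, Mul(-1, Add(Add(U, Add(-12, -21)), -52))) = Add(7, Mul(-1, Add(Add(U, -33), -52))) = Add(7, Mul(-1, Add(Add(-33, U), -52))) = Add(7, Mul(-1, Add(-85, U))) = Add(7, Add(85, Mul(-1, U))) = Add(92, Mul(-1, U)))
Add(Mul(Function('n')(Add(-3, Mul(1, -6))), Pow(1472, -1)), Mul(y, Pow(-6579, -1))) = Add(Mul(Add(92, Mul(-1, Add(-3, Mul(1, -6)))), Pow(1472, -1)), Mul(16292, Pow(-6579, -1))) = Add(Mul(Add(92, Mul(-1, Add(-3, -6))), Rational(1, 1472)), Mul(16292, Rational(-1, 6579))) = Add(Mul(Add(92, Mul(-1, -9)), Rational(1, 1472)), Rational(-16292, 6579)) = Add(Mul(Add(92, 9), Rational(1, 1472)), Rational(-16292, 6579)) = Add(Mul(101, Rational(1, 1472)), Rational(-16292, 6579)) = Add(Rational(101, 1472), Rational(-16292, 6579)) = Rational(-23317345, 9684288)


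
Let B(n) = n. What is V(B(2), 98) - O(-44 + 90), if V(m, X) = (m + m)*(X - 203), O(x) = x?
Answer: -466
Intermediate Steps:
V(m, X) = 2*m*(-203 + X) (V(m, X) = (2*m)*(-203 + X) = 2*m*(-203 + X))
V(B(2), 98) - O(-44 + 90) = 2*2*(-203 + 98) - (-44 + 90) = 2*2*(-105) - 1*46 = -420 - 46 = -466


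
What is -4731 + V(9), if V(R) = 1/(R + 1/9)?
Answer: -387933/82 ≈ -4730.9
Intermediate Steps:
V(R) = 1/(⅑ + R) (V(R) = 1/(R + ⅑) = 1/(⅑ + R))
-4731 + V(9) = -4731 + 9/(1 + 9*9) = -4731 + 9/(1 + 81) = -4731 + 9/82 = -387933/82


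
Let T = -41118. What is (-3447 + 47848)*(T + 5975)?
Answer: -1560384343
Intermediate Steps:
(-3447 + 47848)*(T + 5975) = (-3447 + 47848)*(-41118 + 5975) = 44401*(-35143) = -1560384343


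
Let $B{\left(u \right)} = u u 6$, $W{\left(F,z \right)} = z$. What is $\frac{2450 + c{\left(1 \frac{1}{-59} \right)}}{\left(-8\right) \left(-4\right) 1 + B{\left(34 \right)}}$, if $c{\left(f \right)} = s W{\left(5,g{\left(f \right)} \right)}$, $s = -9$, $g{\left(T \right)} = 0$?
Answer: $\frac{1225}{3484} \approx 0.35161$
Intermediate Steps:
$B{\left(u \right)} = 6 u^{2}$ ($B{\left(u \right)} = u^{2} \cdot 6 = 6 u^{2}$)
$c{\left(f \right)} = 0$ ($c{\left(f \right)} = \left(-9\right) 0 = 0$)
$\frac{2450 + c{\left(1 \frac{1}{-59} \right)}}{\left(-8\right) \left(-4\right) 1 + B{\left(34 \right)}} = \frac{2450 + 0}{\left(-8\right) \left(-4\right) 1 + 6 \cdot 34^{2}} = \frac{2450}{32 \cdot 1 + 6 \cdot 1156} = \frac{2450}{32 + 6936} = \frac{2450}{6968} = 2450 \cdot \frac{1}{6968} = \frac{1225}{3484}$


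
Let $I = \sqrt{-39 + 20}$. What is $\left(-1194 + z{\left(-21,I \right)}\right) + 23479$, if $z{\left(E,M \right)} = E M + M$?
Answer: $22285 - 20 i \sqrt{19} \approx 22285.0 - 87.178 i$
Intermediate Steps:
$I = i \sqrt{19}$ ($I = \sqrt{-19} = i \sqrt{19} \approx 4.3589 i$)
$z{\left(E,M \right)} = M + E M$
$\left(-1194 + z{\left(-21,I \right)}\right) + 23479 = \left(-1194 + i \sqrt{19} \left(1 - 21\right)\right) + 23479 = \left(-1194 + i \sqrt{19} \left(-20\right)\right) + 23479 = \left(-1194 - 20 i \sqrt{19}\right) + 23479 = 22285 - 20 i \sqrt{19}$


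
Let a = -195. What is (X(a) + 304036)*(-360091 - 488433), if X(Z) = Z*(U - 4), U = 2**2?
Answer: -257981842864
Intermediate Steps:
U = 4
X(Z) = 0 (X(Z) = Z*(4 - 4) = Z*0 = 0)
(X(a) + 304036)*(-360091 - 488433) = (0 + 304036)*(-360091 - 488433) = 304036*(-848524) = -257981842864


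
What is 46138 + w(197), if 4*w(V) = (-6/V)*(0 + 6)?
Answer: 9089177/197 ≈ 46138.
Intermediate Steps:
w(V) = -9/V (w(V) = ((-6/V)*(0 + 6))/4 = (-6/V*6)/4 = (-36/V)/4 = -9/V)
46138 + w(197) = 46138 - 9/197 = 9089177/197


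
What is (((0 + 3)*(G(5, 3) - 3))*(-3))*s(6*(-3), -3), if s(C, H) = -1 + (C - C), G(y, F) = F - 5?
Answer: -45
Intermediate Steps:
G(y, F) = -5 + F
s(C, H) = -1 (s(C, H) = -1 + 0 = -1)
(((0 + 3)*(G(5, 3) - 3))*(-3))*s(6*(-3), -3) = (((0 + 3)*((-5 + 3) - 3))*(-3))*(-1) = ((3*(-2 - 3))*(-3))*(-1) = ((3*(-5))*(-3))*(-1) = -15*(-3)*(-1) = 45*(-1) = -45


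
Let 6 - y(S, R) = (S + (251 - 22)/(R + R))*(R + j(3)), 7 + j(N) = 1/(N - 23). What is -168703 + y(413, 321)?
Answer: -255490607/856 ≈ -2.9847e+5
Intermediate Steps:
j(N) = -7 + 1/(-23 + N) (j(N) = -7 + 1/(N - 23) = -7 + 1/(-23 + N))
y(S, R) = 6 - (-141/20 + R)*(S + 229/(2*R)) (y(S, R) = 6 - (S + (251 - 22)/(R + R))*(R + (162 - 7*3)/(-23 + 3)) = 6 - (S + 229/((2*R)))*(R + (162 - 21)/(-20)) = 6 - (S + 229*(1/(2*R)))*(R - 1/20*141) = 6 - (S + 229/(2*R))*(R - 141/20) = 6 - (S + 229/(2*R))*(-141/20 + R) = 6 - (-141/20 + R)*(S + 229/(2*R)))
-168703 + y(413, 321) = -168703 + (-217/2 + (141/20)*413 + (32289/40)/321 - 1*321*413) = -168703 + (-217/2 + 58233/20 + (32289/40)*(1/321) - 132573) = -168703 + (-217/2 + 58233/20 + 10763/4280 - 132573) = -168703 - 111080839/856 = -255490607/856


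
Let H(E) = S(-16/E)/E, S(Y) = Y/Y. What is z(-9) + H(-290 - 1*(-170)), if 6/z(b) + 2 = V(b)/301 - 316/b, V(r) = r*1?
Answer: 1860863/10754040 ≈ 0.17304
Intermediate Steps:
S(Y) = 1
H(E) = 1/E
V(r) = r
z(b) = 6/(-2 - 316/b + b/301) (z(b) = 6/(-2 + (b/301 - 316/b)) = 6/(-2 + (-316/b + b/301)) = 6/(-2 - 316/b + b/301))
z(-9) + H(-290 - 1*(-170)) = 1806*(-9)/(-95116 + (-9)² - 602*(-9)) + 1/(-290 - 1*(-170)) = 1806*(-9)/(-95116 + 81 + 5418) + 1/(-290 + 170) = 1806*(-9)/(-89617) + 1/(-120) = 1806*(-9)*(-1/89617) - 1/120 = 16254/89617 - 1/120 = 1860863/10754040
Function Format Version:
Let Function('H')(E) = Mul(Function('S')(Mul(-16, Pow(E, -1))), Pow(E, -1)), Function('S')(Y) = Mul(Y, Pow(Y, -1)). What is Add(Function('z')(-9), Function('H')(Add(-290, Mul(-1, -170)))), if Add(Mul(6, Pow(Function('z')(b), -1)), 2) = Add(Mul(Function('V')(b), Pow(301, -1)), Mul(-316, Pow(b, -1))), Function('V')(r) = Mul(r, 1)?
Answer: Rational(1860863, 10754040) ≈ 0.17304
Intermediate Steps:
Function('S')(Y) = 1
Function('H')(E) = Pow(E, -1) (Function('H')(E) = Mul(1, Pow(E, -1)) = Pow(E, -1))
Function('V')(r) = r
Function('z')(b) = Mul(6, Pow(Add(-2, Mul(-316, Pow(b, -1)), Mul(Rational(1, 301), b)), -1)) (Function('z')(b) = Mul(6, Pow(Add(-2, Add(Mul(b, Pow(301, -1)), Mul(-316, Pow(b, -1)))), -1)) = Mul(6, Pow(Add(-2, Add(Mul(b, Rational(1, 301)), Mul(-316, Pow(b, -1)))), -1)) = Mul(6, Pow(Add(-2, Add(Mul(Rational(1, 301), b), Mul(-316, Pow(b, -1)))), -1)) = Mul(6, Pow(Add(-2, Add(Mul(-316, Pow(b, -1)), Mul(Rational(1, 301), b))), -1)) = Mul(6, Pow(Add(-2, Mul(-316, Pow(b, -1)), Mul(Rational(1, 301), b)), -1)))
Add(Function('z')(-9), Function('H')(Add(-290, Mul(-1, -170)))) = Add(Mul(1806, -9, Pow(Add(-95116, Pow(-9, 2), Mul(-602, -9)), -1)), Pow(Add(-290, Mul(-1, -170)), -1)) = Add(Mul(1806, -9, Pow(Add(-95116, 81, 5418), -1)), Pow(Add(-290, 170), -1)) = Add(Mul(1806, -9, Pow(-89617, -1)), Pow(-120, -1)) = Add(Mul(1806, -9, Rational(-1, 89617)), Rational(-1, 120)) = Add(Rational(16254, 89617), Rational(-1, 120)) = Rational(1860863, 10754040)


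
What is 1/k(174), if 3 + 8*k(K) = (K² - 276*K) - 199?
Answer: -4/8975 ≈ -0.00044568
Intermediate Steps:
k(K) = -101/4 - 69*K/2 + K²/8 (k(K) = -3/8 + ((K² - 276*K) - 199)/8 = -3/8 + (-199 + K² - 276*K)/8 = -3/8 + (-199/8 - 69*K/2 + K²/8) = -101/4 - 69*K/2 + K²/8)
1/k(174) = 1/(-101/4 - 69/2*174 + (⅛)*174²) = 1/(-101/4 - 6003 + (⅛)*30276) = 1/(-101/4 - 6003 + 7569/2) = 1/(-8975/4) = -4/8975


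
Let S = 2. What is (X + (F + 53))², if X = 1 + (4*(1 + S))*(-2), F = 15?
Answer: 2025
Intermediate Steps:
X = -23 (X = 1 + (4*(1 + 2))*(-2) = 1 + (4*3)*(-2) = 1 + 12*(-2) = 1 - 24 = -23)
(X + (F + 53))² = (-23 + (15 + 53))² = (-23 + 68)² = 45² = 2025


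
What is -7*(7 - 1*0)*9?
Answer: -441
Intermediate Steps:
-7*(7 - 1*0)*9 = -7*(7 + 0)*9 = -7*7*9 = -49*9 = -441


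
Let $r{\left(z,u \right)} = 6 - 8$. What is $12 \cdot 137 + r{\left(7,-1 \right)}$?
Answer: $1642$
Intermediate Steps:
$r{\left(z,u \right)} = -2$ ($r{\left(z,u \right)} = 6 - 8 = -2$)
$12 \cdot 137 + r{\left(7,-1 \right)} = 12 \cdot 137 - 2 = 1644 - 2 = 1642$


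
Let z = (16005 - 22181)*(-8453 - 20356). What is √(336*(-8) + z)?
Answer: 188*√5034 ≈ 13339.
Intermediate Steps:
z = 177924384 (z = -6176*(-28809) = 177924384)
√(336*(-8) + z) = √(336*(-8) + 177924384) = √(-2688 + 177924384) = √177921696 = 188*√5034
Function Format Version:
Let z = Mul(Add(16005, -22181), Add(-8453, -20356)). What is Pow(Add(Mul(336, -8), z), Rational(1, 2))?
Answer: Mul(188, Pow(5034, Rational(1, 2))) ≈ 13339.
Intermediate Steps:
z = 177924384 (z = Mul(-6176, -28809) = 177924384)
Pow(Add(Mul(336, -8), z), Rational(1, 2)) = Pow(Add(Mul(336, -8), 177924384), Rational(1, 2)) = Pow(Add(-2688, 177924384), Rational(1, 2)) = Pow(177921696, Rational(1, 2)) = Mul(188, Pow(5034, Rational(1, 2)))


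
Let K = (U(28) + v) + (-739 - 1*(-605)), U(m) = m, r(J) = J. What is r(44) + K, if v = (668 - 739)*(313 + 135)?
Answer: -31870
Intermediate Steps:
v = -31808 (v = -71*448 = -31808)
K = -31914 (K = (28 - 31808) + (-739 - 1*(-605)) = -31780 + (-739 + 605) = -31780 - 134 = -31914)
r(44) + K = 44 - 31914 = -31870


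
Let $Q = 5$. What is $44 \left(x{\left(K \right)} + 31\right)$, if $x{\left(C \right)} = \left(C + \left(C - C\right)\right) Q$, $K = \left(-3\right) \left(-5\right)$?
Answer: $4664$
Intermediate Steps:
$K = 15$
$x{\left(C \right)} = 5 C$ ($x{\left(C \right)} = \left(C + \left(C - C\right)\right) 5 = \left(C + 0\right) 5 = C 5 = 5 C$)
$44 \left(x{\left(K \right)} + 31\right) = 44 \left(5 \cdot 15 + 31\right) = 44 \left(75 + 31\right) = 44 \cdot 106 = 4664$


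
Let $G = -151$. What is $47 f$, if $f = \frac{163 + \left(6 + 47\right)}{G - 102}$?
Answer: $- \frac{10152}{253} \approx -40.126$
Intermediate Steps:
$f = - \frac{216}{253}$ ($f = \frac{163 + \left(6 + 47\right)}{-151 - 102} = \frac{163 + 53}{-253} = 216 \left(- \frac{1}{253}\right) = - \frac{216}{253} \approx -0.85375$)
$47 f = 47 \left(- \frac{216}{253}\right) = - \frac{10152}{253}$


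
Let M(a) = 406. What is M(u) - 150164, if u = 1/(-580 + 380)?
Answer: -149758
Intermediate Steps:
u = -1/200 (u = 1/(-200) = -1/200 ≈ -0.0050000)
M(u) - 150164 = 406 - 150164 = -149758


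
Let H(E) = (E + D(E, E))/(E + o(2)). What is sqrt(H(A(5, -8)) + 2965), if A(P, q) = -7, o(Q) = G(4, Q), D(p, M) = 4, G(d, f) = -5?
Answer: sqrt(11861)/2 ≈ 54.454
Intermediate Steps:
o(Q) = -5
H(E) = (4 + E)/(-5 + E) (H(E) = (E + 4)/(E - 5) = (4 + E)/(-5 + E))
sqrt(H(A(5, -8)) + 2965) = sqrt((4 - 7)/(-5 - 7) + 2965) = sqrt(-3/(-12) + 2965) = sqrt(-1/12*(-3) + 2965) = sqrt(1/4 + 2965) = sqrt(11861/4) = sqrt(11861)/2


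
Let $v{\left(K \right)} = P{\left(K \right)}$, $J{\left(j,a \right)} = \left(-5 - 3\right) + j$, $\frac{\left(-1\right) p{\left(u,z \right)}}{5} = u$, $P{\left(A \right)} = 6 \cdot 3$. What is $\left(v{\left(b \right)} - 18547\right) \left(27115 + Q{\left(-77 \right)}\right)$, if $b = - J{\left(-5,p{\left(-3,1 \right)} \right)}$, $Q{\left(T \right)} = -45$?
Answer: $-501580030$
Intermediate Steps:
$P{\left(A \right)} = 18$
$p{\left(u,z \right)} = - 5 u$
$J{\left(j,a \right)} = -8 + j$
$b = 13$ ($b = - (-8 - 5) = \left(-1\right) \left(-13\right) = 13$)
$v{\left(K \right)} = 18$
$\left(v{\left(b \right)} - 18547\right) \left(27115 + Q{\left(-77 \right)}\right) = \left(18 - 18547\right) \left(27115 - 45\right) = \left(-18529\right) 27070 = -501580030$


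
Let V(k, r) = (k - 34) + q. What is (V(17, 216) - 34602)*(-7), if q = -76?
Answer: 242865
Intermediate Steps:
V(k, r) = -110 + k (V(k, r) = (k - 34) - 76 = (-34 + k) - 76 = -110 + k)
(V(17, 216) - 34602)*(-7) = ((-110 + 17) - 34602)*(-7) = (-93 - 34602)*(-7) = -34695*(-7) = 242865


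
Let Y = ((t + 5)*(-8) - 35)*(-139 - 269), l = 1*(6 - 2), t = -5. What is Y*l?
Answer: 57120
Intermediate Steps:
l = 4 (l = 1*4 = 4)
Y = 14280 (Y = ((-5 + 5)*(-8) - 35)*(-139 - 269) = (0*(-8) - 35)*(-408) = (0 - 35)*(-408) = -35*(-408) = 14280)
Y*l = 14280*4 = 57120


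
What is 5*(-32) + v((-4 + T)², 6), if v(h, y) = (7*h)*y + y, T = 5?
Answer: -112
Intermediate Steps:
v(h, y) = y + 7*h*y (v(h, y) = 7*h*y + y = y + 7*h*y)
5*(-32) + v((-4 + T)², 6) = 5*(-32) + 6*(1 + 7*(-4 + 5)²) = -160 + 6*(1 + 7*1²) = -160 + 6*(1 + 7*1) = -160 + 6*(1 + 7) = -160 + 6*8 = -160 + 48 = -112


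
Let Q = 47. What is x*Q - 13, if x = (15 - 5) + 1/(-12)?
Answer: 5437/12 ≈ 453.08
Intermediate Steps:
x = 119/12 (x = 10 + 1*(-1/12) = 10 - 1/12 = 119/12 ≈ 9.9167)
x*Q - 13 = (119/12)*47 - 13 = 5593/12 - 13 = 5437/12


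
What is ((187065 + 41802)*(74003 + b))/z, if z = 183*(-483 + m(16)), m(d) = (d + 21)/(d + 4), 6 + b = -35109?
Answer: -59334532640/587003 ≈ -1.0108e+5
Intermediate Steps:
b = -35115 (b = -6 - 35109 = -35115)
m(d) = (21 + d)/(4 + d)
z = -1761009/20 (z = 183*(-483 + (21 + 16)/(4 + 16)) = 183*(-483 + 37/20) = 183*(-9623/20) = -1761009/20 ≈ -88051.)
((187065 + 41802)*(74003 + b))/z = ((187065 + 41802)*(74003 - 35115))/(-1761009/20) = (228867*38888)*(-20/1761009) = 8900179896*(-20/1761009) = -59334532640/587003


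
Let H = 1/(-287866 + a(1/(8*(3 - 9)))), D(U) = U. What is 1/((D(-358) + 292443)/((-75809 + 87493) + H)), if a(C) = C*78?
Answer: 26907562636/672654521985 ≈ 0.040002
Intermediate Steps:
a(C) = 78*C
H = -8/2302941 (H = 1/(-287866 + 78/((8*(3 - 9)))) = 1/(-287866 + 78/((8*(-6)))) = 1/(-287866 + 78/(-48)) = 1/(-287866 + 78*(-1/48)) = 1/(-287866 - 13/8) = 1/(-2302941/8) = -8/2302941 ≈ -3.4738e-6)
1/((D(-358) + 292443)/((-75809 + 87493) + H)) = 1/((-358 + 292443)/((-75809 + 87493) - 8/2302941)) = 1/(292085/(11684 - 8/2302941)) = 1/(292085/(26907562636/2302941)) = 1/(292085*(2302941/26907562636)) = 1/(672654521985/26907562636) = 26907562636/672654521985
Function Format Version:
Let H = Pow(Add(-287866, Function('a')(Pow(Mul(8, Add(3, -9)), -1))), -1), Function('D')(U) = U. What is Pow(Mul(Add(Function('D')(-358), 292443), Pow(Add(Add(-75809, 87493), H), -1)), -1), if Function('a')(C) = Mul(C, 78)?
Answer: Rational(26907562636, 672654521985) ≈ 0.040002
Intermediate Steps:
Function('a')(C) = Mul(78, C)
H = Rational(-8, 2302941) (H = Pow(Add(-287866, Mul(78, Pow(Mul(8, Add(3, -9)), -1))), -1) = Pow(Add(-287866, Mul(78, Pow(Mul(8, -6), -1))), -1) = Pow(Add(-287866, Mul(78, Pow(-48, -1))), -1) = Pow(Add(-287866, Mul(78, Rational(-1, 48))), -1) = Pow(Add(-287866, Rational(-13, 8)), -1) = Pow(Rational(-2302941, 8), -1) = Rational(-8, 2302941) ≈ -3.4738e-6)
Pow(Mul(Add(Function('D')(-358), 292443), Pow(Add(Add(-75809, 87493), H), -1)), -1) = Pow(Mul(Add(-358, 292443), Pow(Add(Add(-75809, 87493), Rational(-8, 2302941)), -1)), -1) = Pow(Mul(292085, Pow(Add(11684, Rational(-8, 2302941)), -1)), -1) = Pow(Mul(292085, Pow(Rational(26907562636, 2302941), -1)), -1) = Pow(Mul(292085, Rational(2302941, 26907562636)), -1) = Pow(Rational(672654521985, 26907562636), -1) = Rational(26907562636, 672654521985)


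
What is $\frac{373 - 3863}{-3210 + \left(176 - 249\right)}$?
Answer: $\frac{3490}{3283} \approx 1.0631$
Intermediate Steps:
$\frac{373 - 3863}{-3210 + \left(176 - 249\right)} = - \frac{3490}{-3210 + \left(176 - 249\right)} = - \frac{3490}{-3210 - 73} = - \frac{3490}{-3283} = \left(-3490\right) \left(- \frac{1}{3283}\right) = \frac{3490}{3283}$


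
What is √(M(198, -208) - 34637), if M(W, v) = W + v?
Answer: I*√34647 ≈ 186.14*I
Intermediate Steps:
√(M(198, -208) - 34637) = √((198 - 208) - 34637) = √(-10 - 34637) = √(-34647) = I*√34647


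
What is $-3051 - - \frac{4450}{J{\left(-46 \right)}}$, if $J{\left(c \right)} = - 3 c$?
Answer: $- \frac{208294}{69} \approx -3018.8$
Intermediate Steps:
$-3051 - - \frac{4450}{J{\left(-46 \right)}} = -3051 - - \frac{4450}{\left(-3\right) \left(-46\right)} = -3051 - - \frac{4450}{138} = -3051 - \left(-4450\right) \frac{1}{138} = -3051 - - \frac{2225}{69} = -3051 + \frac{2225}{69} = - \frac{208294}{69}$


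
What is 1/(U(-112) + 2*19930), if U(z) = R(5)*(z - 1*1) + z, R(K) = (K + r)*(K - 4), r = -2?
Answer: 1/39409 ≈ 2.5375e-5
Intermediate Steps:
R(K) = (-4 + K)*(-2 + K) (R(K) = (K - 2)*(K - 4) = (-2 + K)*(-4 + K) = (-4 + K)*(-2 + K))
U(z) = -3 + 4*z (U(z) = (8 + 5**2 - 6*5)*(z - 1*1) + z = (8 + 25 - 30)*(z - 1) + z = 3*(-1 + z) + z = (-3 + 3*z) + z = -3 + 4*z)
1/(U(-112) + 2*19930) = 1/((-3 + 4*(-112)) + 2*19930) = 1/((-3 - 448) + 39860) = 1/(-451 + 39860) = 1/39409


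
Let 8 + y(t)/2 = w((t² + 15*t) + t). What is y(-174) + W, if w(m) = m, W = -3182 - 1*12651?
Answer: 39135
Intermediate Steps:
W = -15833 (W = -3182 - 12651 = -15833)
y(t) = -16 + 2*t² + 32*t (y(t) = -16 + 2*((t² + 15*t) + t) = -16 + 2*(t² + 16*t) = -16 + (2*t² + 32*t) = -16 + 2*t² + 32*t)
y(-174) + W = (-16 + 2*(-174)*(16 - 174)) - 15833 = (-16 + 2*(-174)*(-158)) - 15833 = (-16 + 54984) - 15833 = 54968 - 15833 = 39135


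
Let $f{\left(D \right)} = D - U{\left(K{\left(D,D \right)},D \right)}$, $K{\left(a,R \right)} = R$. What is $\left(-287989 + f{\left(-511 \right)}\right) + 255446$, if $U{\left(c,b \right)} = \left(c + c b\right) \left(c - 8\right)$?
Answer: $135223536$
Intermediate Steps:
$U{\left(c,b \right)} = \left(-8 + c\right) \left(c + b c\right)$ ($U{\left(c,b \right)} = \left(c + b c\right) \left(-8 + c\right) = \left(-8 + c\right) \left(c + b c\right)$)
$f{\left(D \right)} = D - D \left(-8 + D^{2} - 7 D\right)$ ($f{\left(D \right)} = D - D \left(-8 + D - 8 D + D D\right) = D - D \left(-8 + D - 8 D + D^{2}\right) = D - D \left(-8 + D^{2} - 7 D\right)$)
$\left(-287989 + f{\left(-511 \right)}\right) + 255446 = \left(-287989 - 511 \left(9 - \left(-511\right)^{2} + 7 \left(-511\right)\right)\right) + 255446 = \left(-287989 - 511 \left(9 - 261121 - 3577\right)\right) + 255446 = \left(-287989 - -135256079\right) + 255446 = \left(-287989 + 135256079\right) + 255446 = 134968090 + 255446 = 135223536$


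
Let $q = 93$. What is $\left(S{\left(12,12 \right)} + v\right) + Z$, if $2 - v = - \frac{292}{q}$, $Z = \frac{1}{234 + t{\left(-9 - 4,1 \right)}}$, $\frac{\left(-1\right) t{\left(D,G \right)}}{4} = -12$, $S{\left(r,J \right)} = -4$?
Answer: $\frac{9995}{8742} \approx 1.1433$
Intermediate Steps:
$t{\left(D,G \right)} = 48$ ($t{\left(D,G \right)} = \left(-4\right) \left(-12\right) = 48$)
$Z = \frac{1}{282}$ ($Z = \frac{1}{234 + 48} = \frac{1}{282} \approx 0.0035461$)
$v = \frac{478}{93}$ ($v = 2 - - \frac{292}{93} = 2 + \frac{292}{93} = \frac{478}{93} \approx 5.1398$)
$\left(S{\left(12,12 \right)} + v\right) + Z = \left(-4 + \frac{478}{93}\right) + \frac{1}{282} = \frac{106}{93} + \frac{1}{282} = \frac{9995}{8742}$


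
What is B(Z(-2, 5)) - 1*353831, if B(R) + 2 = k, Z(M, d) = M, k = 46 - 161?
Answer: -353948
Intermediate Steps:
k = -115
B(R) = -117 (B(R) = -2 - 115 = -117)
B(Z(-2, 5)) - 1*353831 = -117 - 1*353831 = -117 - 353831 = -353948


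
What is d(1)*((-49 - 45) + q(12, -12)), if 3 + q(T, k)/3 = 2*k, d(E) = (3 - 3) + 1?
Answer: -175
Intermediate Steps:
d(E) = 1 (d(E) = 0 + 1 = 1)
q(T, k) = -9 + 6*k (q(T, k) = -9 + 3*(2*k) = -9 + 6*k)
d(1)*((-49 - 45) + q(12, -12)) = 1*((-49 - 45) + (-9 + 6*(-12))) = 1*(-94 + (-9 - 72)) = 1*(-94 - 81) = 1*(-175) = -175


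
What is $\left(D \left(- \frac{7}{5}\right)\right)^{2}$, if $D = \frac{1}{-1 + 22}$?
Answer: $\frac{1}{225} \approx 0.0044444$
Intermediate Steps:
$D = \frac{1}{21} \approx 0.047619$
$\left(D \left(- \frac{7}{5}\right)\right)^{2} = \left(\frac{\left(-7\right) \frac{1}{5}}{21}\right)^{2} = \left(\frac{1}{21} \left(- \frac{7}{5}\right)\right)^{2} = \left(- \frac{1}{15}\right)^{2} = \frac{1}{225}$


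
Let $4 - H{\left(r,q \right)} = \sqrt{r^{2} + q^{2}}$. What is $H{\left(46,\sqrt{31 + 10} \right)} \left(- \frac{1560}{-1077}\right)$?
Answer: $\frac{2080}{359} - \frac{520 \sqrt{2157}}{359} \approx -61.478$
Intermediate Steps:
$H{\left(r,q \right)} = 4 - \sqrt{q^{2} + r^{2}}$ ($H{\left(r,q \right)} = 4 - \sqrt{r^{2} + q^{2}} = 4 - \sqrt{q^{2} + r^{2}}$)
$H{\left(46,\sqrt{31 + 10} \right)} \left(- \frac{1560}{-1077}\right) = \left(4 - \sqrt{\left(\sqrt{31 + 10}\right)^{2} + 46^{2}}\right) \left(- \frac{1560}{-1077}\right) = \left(4 - \sqrt{\left(\sqrt{41}\right)^{2} + 2116}\right) \left(\left(-1560\right) \left(- \frac{1}{1077}\right)\right) = \left(4 - \sqrt{41 + 2116}\right) \frac{520}{359} = \left(4 - \sqrt{2157}\right) \frac{520}{359} = \frac{2080}{359} - \frac{520 \sqrt{2157}}{359}$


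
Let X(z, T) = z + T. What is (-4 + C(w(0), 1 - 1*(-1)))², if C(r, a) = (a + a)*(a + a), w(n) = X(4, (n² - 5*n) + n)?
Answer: 144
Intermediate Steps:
X(z, T) = T + z
w(n) = 4 + n² - 4*n (w(n) = ((n² - 5*n) + n) + 4 = (n² - 4*n) + 4 = 4 + n² - 4*n)
C(r, a) = 4*a² (C(r, a) = (2*a)*(2*a) = 4*a²)
(-4 + C(w(0), 1 - 1*(-1)))² = (-4 + 4*(1 - 1*(-1))²)² = (-4 + 4*(1 + 1)²)² = (-4 + 4*2²)² = (-4 + 4*4)² = (-4 + 16)² = 12² = 144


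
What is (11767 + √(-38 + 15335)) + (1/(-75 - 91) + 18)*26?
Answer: 1015492/83 + √15297 ≈ 12359.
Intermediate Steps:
(11767 + √(-38 + 15335)) + (1/(-75 - 91) + 18)*26 = (11767 + √15297) + (1/(-166) + 18)*26 = (11767 + √15297) + (-1/166 + 18)*26 = (11767 + √15297) + (2987/166)*26 = (11767 + √15297) + 38831/83 = 1015492/83 + √15297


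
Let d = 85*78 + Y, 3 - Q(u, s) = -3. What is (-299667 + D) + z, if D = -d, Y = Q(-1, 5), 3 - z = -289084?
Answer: -17216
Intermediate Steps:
z = 289087 (z = 3 - 1*(-289084) = 3 + 289084 = 289087)
Q(u, s) = 6 (Q(u, s) = 3 - 1*(-3) = 3 + 3 = 6)
Y = 6
d = 6636 (d = 85*78 + 6 = 6630 + 6 = 6636)
D = -6636 (D = -1*6636 = -6636)
(-299667 + D) + z = (-299667 - 6636) + 289087 = -306303 + 289087 = -17216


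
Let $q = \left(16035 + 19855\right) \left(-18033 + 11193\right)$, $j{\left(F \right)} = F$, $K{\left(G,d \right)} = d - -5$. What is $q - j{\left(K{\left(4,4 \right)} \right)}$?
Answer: $-245487609$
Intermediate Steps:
$K{\left(G,d \right)} = 5 + d$ ($K{\left(G,d \right)} = d + 5 = 5 + d$)
$q = -245487600$ ($q = 35890 \left(-6840\right) = -245487600$)
$q - j{\left(K{\left(4,4 \right)} \right)} = -245487600 - \left(5 + 4\right) = -245487600 - 9 = -245487609$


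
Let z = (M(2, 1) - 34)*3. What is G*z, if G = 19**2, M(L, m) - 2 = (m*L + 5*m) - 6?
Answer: -33573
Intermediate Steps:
M(L, m) = -4 + 5*m + L*m (M(L, m) = 2 + ((m*L + 5*m) - 6) = 2 + ((L*m + 5*m) - 6) = 2 + ((5*m + L*m) - 6) = 2 + (-6 + 5*m + L*m) = -4 + 5*m + L*m)
G = 361
z = -93 (z = ((-4 + 5*1 + 2*1) - 34)*3 = ((-4 + 5 + 2) - 34)*3 = (3 - 34)*3 = -31*3 = -93)
G*z = 361*(-93) = -33573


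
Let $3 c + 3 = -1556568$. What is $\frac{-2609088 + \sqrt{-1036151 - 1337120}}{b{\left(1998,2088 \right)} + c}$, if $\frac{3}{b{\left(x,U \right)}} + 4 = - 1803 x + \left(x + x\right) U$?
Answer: $\frac{12370338480000}{2460030751247} - \frac{4741250 i \sqrt{2373271}}{2460030751247} \approx 5.0285 - 0.0029691 i$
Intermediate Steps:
$c = -518857$ ($c = -1 + \frac{1}{3} \left(-1556568\right) = -1 - 518856 = -518857$)
$b{\left(x,U \right)} = \frac{3}{-4 - 1803 x + 2 U x}$ ($b{\left(x,U \right)} = \frac{3}{-4 + \left(- 1803 x + \left(x + x\right) U\right)} = \frac{3}{-4 + \left(- 1803 x + 2 x U\right)} = \frac{3}{-4 + \left(- 1803 x + 2 U x\right)} = \frac{3}{-4 - 1803 x + 2 U x}$)
$\frac{-2609088 + \sqrt{-1036151 - 1337120}}{b{\left(1998,2088 \right)} + c} = \frac{-2609088 + \sqrt{-1036151 - 1337120}}{\frac{3}{-4 - 3602394 + 2 \cdot 2088 \cdot 1998} - 518857} = \frac{-2609088 + \sqrt{-1036151 - 1337120}}{\frac{3}{-4 - 3602394 + 8343648} - 518857} = \frac{-2609088 + \sqrt{-2373271}}{\frac{3}{4741250} - 518857} = \frac{-2609088 + i \sqrt{2373271}}{3 \cdot \frac{1}{4741250} - 518857} = \frac{-2609088 + i \sqrt{2373271}}{\frac{3}{4741250} - 518857} = \frac{-2609088 + i \sqrt{2373271}}{- \frac{2460030751247}{4741250}} = \left(-2609088 + i \sqrt{2373271}\right) \left(- \frac{4741250}{2460030751247}\right) = \frac{12370338480000}{2460030751247} - \frac{4741250 i \sqrt{2373271}}{2460030751247}$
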